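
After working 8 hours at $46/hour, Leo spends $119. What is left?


Calculate earnings:
8 x $46 = $368
Subtract spending:
$368 - $119 = $249

$249


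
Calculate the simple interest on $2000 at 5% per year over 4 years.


Use the formula I = P x R x T / 100
P x R x T = 2000 x 5 x 4 = 40000
I = 40000 / 100 = $400

$400


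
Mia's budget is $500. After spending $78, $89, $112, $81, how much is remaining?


Add up expenses:
$78 + $89 + $112 + $81 = $360
Subtract from budget:
$500 - $360 = $140

$140


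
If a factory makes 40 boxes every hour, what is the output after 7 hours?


Production rate: 40 boxes per hour
Time: 7 hours
Total: 40 x 7 = 280 boxes

280 boxes


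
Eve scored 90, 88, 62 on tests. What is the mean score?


Add the scores:
90 + 88 + 62 = 240
Divide by the number of tests:
240 / 3 = 80

80


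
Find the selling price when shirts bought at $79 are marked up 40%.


Calculate the markup amount:
40% of $79 = $31.60
Add to cost:
$79 + $31.60 = $110.60

$110.60


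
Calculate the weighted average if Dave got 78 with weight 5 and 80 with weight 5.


Weighted sum:
5 x 78 + 5 x 80 = 790
Total weight:
5 + 5 = 10
Weighted average:
790 / 10 = 79

79


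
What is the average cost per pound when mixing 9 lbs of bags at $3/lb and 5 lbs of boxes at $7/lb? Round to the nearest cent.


Cost of bags:
9 x $3 = $27
Cost of boxes:
5 x $7 = $35
Total cost: $27 + $35 = $62
Total weight: 14 lbs
Average: $62 / 14 = $4.4285... ≈ $4.43/lb

$4.43/lb


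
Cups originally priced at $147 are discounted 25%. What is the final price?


Calculate the discount amount:
25% of $147 = $36.75
Subtract from original:
$147 - $36.75 = $110.25

$110.25


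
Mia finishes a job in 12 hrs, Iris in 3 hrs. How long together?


Mia's rate: 1/12 of the job per hour
Iris's rate: 1/3 of the job per hour
Combined rate: 1/12 + 1/3 = 5/12 per hour
Time = 1 / (5/12) = 12/5 = 2.4 hours

2.4 hours


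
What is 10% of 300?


Convert percentage to decimal:
10% = 0.1
Multiply:
300 x 0.1 = 30

30


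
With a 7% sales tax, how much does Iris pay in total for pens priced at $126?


Calculate the tax:
7% of $126 = $8.82
Add tax to price:
$126 + $8.82 = $134.82

$134.82


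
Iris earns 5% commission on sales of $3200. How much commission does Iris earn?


Convert rate to decimal:
5% = 0.05
Multiply by sales:
$3200 x 0.05 = $160

$160


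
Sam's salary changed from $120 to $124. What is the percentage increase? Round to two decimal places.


Find the absolute change:
|124 - 120| = 4
Divide by original and multiply by 100:
4 / 120 x 100 = 3.3333...% ≈ 3.33%

3.33%


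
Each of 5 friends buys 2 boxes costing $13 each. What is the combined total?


Cost per person:
2 x $13 = $26
Group total:
5 x $26 = $130

$130


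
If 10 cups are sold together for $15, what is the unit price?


Total cost: $15
Number of items: 10
Unit price: $15 / 10 = $1.50

$1.50


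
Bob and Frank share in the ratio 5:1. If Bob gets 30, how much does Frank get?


Find the multiplier:
30 / 5 = 6
Apply to Frank's share:
1 x 6 = 6

6


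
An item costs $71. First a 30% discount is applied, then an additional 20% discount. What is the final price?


First discount:
30% of $71 = $21.30
Price after first discount:
$71 - $21.30 = $49.70
Second discount:
20% of $49.70 = $9.94
Final price:
$49.70 - $9.94 = $39.76

$39.76


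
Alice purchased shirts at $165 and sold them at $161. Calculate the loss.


Selling price = $161
Cost price = $165
Loss = cost price - selling price:
Loss = $165 - $161 = $4

$4


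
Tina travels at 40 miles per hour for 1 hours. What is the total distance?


Use the formula: distance = speed x time
Speed = 40 mph, Time = 1 hours
40 x 1 = 40 miles

40 miles


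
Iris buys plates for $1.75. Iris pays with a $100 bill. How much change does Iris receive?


Start with the amount paid:
$100
Subtract the price:
$100 - $1.75 = $98.25

$98.25


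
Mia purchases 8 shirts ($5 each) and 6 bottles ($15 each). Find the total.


Cost of shirts:
8 x $5 = $40
Cost of bottles:
6 x $15 = $90
Add both:
$40 + $90 = $130

$130


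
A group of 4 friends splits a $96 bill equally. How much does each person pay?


Total bill: $96
Number of people: 4
Each pays: $96 / 4 = $24

$24


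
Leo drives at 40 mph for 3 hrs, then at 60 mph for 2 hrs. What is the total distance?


Leg 1 distance:
40 x 3 = 120 miles
Leg 2 distance:
60 x 2 = 120 miles
Total distance:
120 + 120 = 240 miles

240 miles


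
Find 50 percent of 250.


Convert percentage to decimal:
50% = 0.5
Multiply:
250 x 0.5 = 125

125


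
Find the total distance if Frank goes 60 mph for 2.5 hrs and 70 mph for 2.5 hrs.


Leg 1 distance:
60 x 2.5 = 150 miles
Leg 2 distance:
70 x 2.5 = 175 miles
Total distance:
150 + 175 = 325 miles

325 miles


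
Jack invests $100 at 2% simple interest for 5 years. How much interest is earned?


Use the formula I = P x R x T / 100
P x R x T = 100 x 2 x 5 = 1000
I = 1000 / 100 = $10

$10


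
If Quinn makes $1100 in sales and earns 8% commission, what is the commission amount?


Convert rate to decimal:
8% = 0.08
Multiply by sales:
$1100 x 0.08 = $88

$88


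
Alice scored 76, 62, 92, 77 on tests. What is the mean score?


Add the scores:
76 + 62 + 92 + 77 = 307
Divide by the number of tests:
307 / 4 = 76.75

76.75


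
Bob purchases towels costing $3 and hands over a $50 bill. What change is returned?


Start with the amount paid:
$50
Subtract the price:
$50 - $3 = $47

$47


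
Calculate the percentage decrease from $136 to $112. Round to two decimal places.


Find the absolute change:
|112 - 136| = 24
Divide by original and multiply by 100:
24 / 136 x 100 = 17.6470...% ≈ 17.65%

17.65%


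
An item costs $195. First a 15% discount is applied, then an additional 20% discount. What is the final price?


First discount:
15% of $195 = $29.25
Price after first discount:
$195 - $29.25 = $165.75
Second discount:
20% of $165.75 = $33.15
Final price:
$165.75 - $33.15 = $132.60

$132.60


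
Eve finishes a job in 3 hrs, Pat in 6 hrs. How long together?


Eve's rate: 1/3 of the job per hour
Pat's rate: 1/6 of the job per hour
Combined rate: 1/3 + 1/6 = 1/2 per hour
Time = 1 / (1/2) = 2 hours

2 hours


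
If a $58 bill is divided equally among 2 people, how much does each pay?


Total bill: $58
Number of people: 2
Each pays: $58 / 2 = $29

$29


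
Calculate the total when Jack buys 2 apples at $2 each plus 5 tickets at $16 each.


Cost of apples:
2 x $2 = $4
Cost of tickets:
5 x $16 = $80
Add both:
$4 + $80 = $84

$84


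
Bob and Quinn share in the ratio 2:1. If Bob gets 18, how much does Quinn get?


Find the multiplier:
18 / 2 = 9
Apply to Quinn's share:
1 x 9 = 9

9


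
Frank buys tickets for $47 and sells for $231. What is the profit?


Selling price = $231
Cost price = $47
Profit = selling price - cost price:
Profit = $231 - $47 = $184

$184


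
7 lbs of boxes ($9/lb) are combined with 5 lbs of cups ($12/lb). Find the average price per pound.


Cost of boxes:
7 x $9 = $63
Cost of cups:
5 x $12 = $60
Total cost: $63 + $60 = $123
Total weight: 12 lbs
Average: $123 / 12 = $10.25/lb

$10.25/lb


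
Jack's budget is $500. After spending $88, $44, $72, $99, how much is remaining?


Add up expenses:
$88 + $44 + $72 + $99 = $303
Subtract from budget:
$500 - $303 = $197

$197


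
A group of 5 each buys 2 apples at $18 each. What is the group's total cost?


Cost per person:
2 x $18 = $36
Group total:
5 x $36 = $180

$180


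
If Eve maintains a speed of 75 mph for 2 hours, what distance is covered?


Use the formula: distance = speed x time
Speed = 75 mph, Time = 2 hours
75 x 2 = 150 miles

150 miles


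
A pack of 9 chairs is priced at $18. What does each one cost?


Total cost: $18
Number of items: 9
Unit price: $18 / 9 = $2

$2


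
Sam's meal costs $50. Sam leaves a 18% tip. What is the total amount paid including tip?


Calculate the tip:
18% of $50 = $9
Add tip to meal cost:
$50 + $9 = $59

$59


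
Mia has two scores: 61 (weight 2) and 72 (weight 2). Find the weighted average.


Weighted sum:
2 x 61 + 2 x 72 = 266
Total weight:
2 + 2 = 4
Weighted average:
266 / 4 = 66.5

66.5


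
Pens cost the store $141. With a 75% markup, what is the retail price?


Calculate the markup amount:
75% of $141 = $105.75
Add to cost:
$141 + $105.75 = $246.75

$246.75


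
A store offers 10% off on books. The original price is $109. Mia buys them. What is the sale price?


Calculate the discount amount:
10% of $109 = $10.90
Subtract from original:
$109 - $10.90 = $98.10

$98.10


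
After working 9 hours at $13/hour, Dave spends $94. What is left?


Calculate earnings:
9 x $13 = $117
Subtract spending:
$117 - $94 = $23

$23


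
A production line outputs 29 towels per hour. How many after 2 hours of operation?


Production rate: 29 towels per hour
Time: 2 hours
Total: 29 x 2 = 58 towels

58 towels


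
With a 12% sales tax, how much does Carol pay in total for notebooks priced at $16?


Calculate the tax:
12% of $16 = $1.92
Add tax to price:
$16 + $1.92 = $17.92

$17.92


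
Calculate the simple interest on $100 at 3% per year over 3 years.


Use the formula I = P x R x T / 100
P x R x T = 100 x 3 x 3 = 900
I = 900 / 100 = $9

$9


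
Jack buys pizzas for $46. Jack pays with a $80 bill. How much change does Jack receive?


Start with the amount paid:
$80
Subtract the price:
$80 - $46 = $34

$34


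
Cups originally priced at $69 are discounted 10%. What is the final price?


Calculate the discount amount:
10% of $69 = $6.90
Subtract from original:
$69 - $6.90 = $62.10

$62.10


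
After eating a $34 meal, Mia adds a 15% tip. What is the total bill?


Calculate the tip:
15% of $34 = $5.10
Add tip to meal cost:
$34 + $5.10 = $39.10

$39.10


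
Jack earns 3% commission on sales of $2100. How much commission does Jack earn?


Convert rate to decimal:
3% = 0.03
Multiply by sales:
$2100 x 0.03 = $63

$63


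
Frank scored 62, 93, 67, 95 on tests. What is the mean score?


Add the scores:
62 + 93 + 67 + 95 = 317
Divide by the number of tests:
317 / 4 = 79.25

79.25


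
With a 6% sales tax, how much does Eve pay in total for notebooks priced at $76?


Calculate the tax:
6% of $76 = $4.56
Add tax to price:
$76 + $4.56 = $80.56

$80.56


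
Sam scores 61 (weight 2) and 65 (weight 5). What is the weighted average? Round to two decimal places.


Weighted sum:
2 x 61 + 5 x 65 = 447
Total weight:
2 + 5 = 7
Weighted average:
447 / 7 = 63.8571... ≈ 63.86

63.86


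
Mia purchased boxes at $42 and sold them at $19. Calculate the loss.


Selling price = $19
Cost price = $42
Loss = cost price - selling price:
Loss = $42 - $19 = $23

$23


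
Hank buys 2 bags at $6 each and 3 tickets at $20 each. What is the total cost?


Cost of bags:
2 x $6 = $12
Cost of tickets:
3 x $20 = $60
Add both:
$12 + $60 = $72

$72


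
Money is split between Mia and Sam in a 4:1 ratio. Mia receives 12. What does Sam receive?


Find the multiplier:
12 / 4 = 3
Apply to Sam's share:
1 x 3 = 3

3


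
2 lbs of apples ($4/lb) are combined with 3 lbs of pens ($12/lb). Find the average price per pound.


Cost of apples:
2 x $4 = $8
Cost of pens:
3 x $12 = $36
Total cost: $8 + $36 = $44
Total weight: 5 lbs
Average: $44 / 5 = $8.80/lb

$8.80/lb


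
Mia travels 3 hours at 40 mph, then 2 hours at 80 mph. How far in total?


Leg 1 distance:
40 x 3 = 120 miles
Leg 2 distance:
80 x 2 = 160 miles
Total distance:
120 + 160 = 280 miles

280 miles


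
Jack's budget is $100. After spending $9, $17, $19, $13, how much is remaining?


Add up expenses:
$9 + $17 + $19 + $13 = $58
Subtract from budget:
$100 - $58 = $42

$42


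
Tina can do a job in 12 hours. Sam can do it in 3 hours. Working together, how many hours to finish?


Tina's rate: 1/12 of the job per hour
Sam's rate: 1/3 of the job per hour
Combined rate: 1/12 + 1/3 = 5/12 per hour
Time = 1 / (5/12) = 12/5 = 2.4 hours

2.4 hours


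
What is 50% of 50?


Convert percentage to decimal:
50% = 0.5
Multiply:
50 x 0.5 = 25

25


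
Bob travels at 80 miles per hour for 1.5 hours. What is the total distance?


Use the formula: distance = speed x time
Speed = 80 mph, Time = 1.5 hours
80 x 1.5 = 120 miles

120 miles


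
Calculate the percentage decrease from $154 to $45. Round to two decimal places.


Find the absolute change:
|45 - 154| = 109
Divide by original and multiply by 100:
109 / 154 x 100 = 70.7792...% ≈ 70.78%

70.78%


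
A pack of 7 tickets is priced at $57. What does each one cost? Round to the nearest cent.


Total cost: $57
Number of items: 7
Unit price: $57 / 7 = $8.1428... ≈ $8.14

$8.14


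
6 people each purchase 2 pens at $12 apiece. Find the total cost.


Cost per person:
2 x $12 = $24
Group total:
6 x $24 = $144

$144


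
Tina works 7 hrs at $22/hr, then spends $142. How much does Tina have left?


Calculate earnings:
7 x $22 = $154
Subtract spending:
$154 - $142 = $12

$12


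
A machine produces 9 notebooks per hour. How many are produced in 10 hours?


Production rate: 9 notebooks per hour
Time: 10 hours
Total: 9 x 10 = 90 notebooks

90 notebooks


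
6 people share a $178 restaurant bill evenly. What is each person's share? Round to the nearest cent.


Total bill: $178
Number of people: 6
Each pays: $178 / 6 = $29.6666... ≈ $29.67

$29.67


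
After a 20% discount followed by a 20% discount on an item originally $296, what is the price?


First discount:
20% of $296 = $59.20
Price after first discount:
$296 - $59.20 = $236.80
Second discount:
20% of $236.80 = $47.36
Final price:
$236.80 - $47.36 = $189.44

$189.44


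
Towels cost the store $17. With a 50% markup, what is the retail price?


Calculate the markup amount:
50% of $17 = $8.50
Add to cost:
$17 + $8.50 = $25.50

$25.50


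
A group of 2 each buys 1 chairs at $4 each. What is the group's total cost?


Cost per person:
1 x $4 = $4
Group total:
2 x $4 = $8

$8


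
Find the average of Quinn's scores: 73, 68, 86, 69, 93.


Add the scores:
73 + 68 + 86 + 69 + 93 = 389
Divide by the number of tests:
389 / 5 = 77.8

77.8


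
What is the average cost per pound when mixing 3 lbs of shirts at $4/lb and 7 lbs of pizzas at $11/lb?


Cost of shirts:
3 x $4 = $12
Cost of pizzas:
7 x $11 = $77
Total cost: $12 + $77 = $89
Total weight: 10 lbs
Average: $89 / 10 = $8.90/lb

$8.90/lb


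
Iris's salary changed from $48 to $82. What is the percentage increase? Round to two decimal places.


Find the absolute change:
|82 - 48| = 34
Divide by original and multiply by 100:
34 / 48 x 100 = 70.8333...% ≈ 70.83%

70.83%


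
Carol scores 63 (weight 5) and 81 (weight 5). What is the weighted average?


Weighted sum:
5 x 63 + 5 x 81 = 720
Total weight:
5 + 5 = 10
Weighted average:
720 / 10 = 72

72


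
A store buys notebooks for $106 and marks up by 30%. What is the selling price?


Calculate the markup amount:
30% of $106 = $31.80
Add to cost:
$106 + $31.80 = $137.80

$137.80


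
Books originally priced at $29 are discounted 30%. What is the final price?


Calculate the discount amount:
30% of $29 = $8.70
Subtract from original:
$29 - $8.70 = $20.30

$20.30


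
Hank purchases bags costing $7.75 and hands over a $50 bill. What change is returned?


Start with the amount paid:
$50
Subtract the price:
$50 - $7.75 = $42.25

$42.25


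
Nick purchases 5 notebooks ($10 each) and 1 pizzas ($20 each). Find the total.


Cost of notebooks:
5 x $10 = $50
Cost of pizzas:
1 x $20 = $20
Add both:
$50 + $20 = $70

$70


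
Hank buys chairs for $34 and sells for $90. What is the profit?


Selling price = $90
Cost price = $34
Profit = selling price - cost price:
Profit = $90 - $34 = $56

$56


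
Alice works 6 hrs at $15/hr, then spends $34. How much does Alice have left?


Calculate earnings:
6 x $15 = $90
Subtract spending:
$90 - $34 = $56

$56


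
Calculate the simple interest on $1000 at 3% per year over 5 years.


Use the formula I = P x R x T / 100
P x R x T = 1000 x 3 x 5 = 15000
I = 15000 / 100 = $150

$150


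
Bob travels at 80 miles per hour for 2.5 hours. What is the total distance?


Use the formula: distance = speed x time
Speed = 80 mph, Time = 2.5 hours
80 x 2.5 = 200 miles

200 miles


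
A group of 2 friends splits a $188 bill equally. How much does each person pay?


Total bill: $188
Number of people: 2
Each pays: $188 / 2 = $94

$94


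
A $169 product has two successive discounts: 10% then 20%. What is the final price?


First discount:
10% of $169 = $16.90
Price after first discount:
$169 - $16.90 = $152.10
Second discount:
20% of $152.10 = $30.42
Final price:
$152.10 - $30.42 = $121.68

$121.68


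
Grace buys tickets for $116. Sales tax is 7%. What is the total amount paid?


Calculate the tax:
7% of $116 = $8.12
Add tax to price:
$116 + $8.12 = $124.12

$124.12


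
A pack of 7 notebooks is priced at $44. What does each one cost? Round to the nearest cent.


Total cost: $44
Number of items: 7
Unit price: $44 / 7 = $6.2857... ≈ $6.29

$6.29


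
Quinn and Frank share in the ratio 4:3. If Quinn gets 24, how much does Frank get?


Find the multiplier:
24 / 4 = 6
Apply to Frank's share:
3 x 6 = 18

18


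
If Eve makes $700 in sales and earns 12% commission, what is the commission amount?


Convert rate to decimal:
12% = 0.12
Multiply by sales:
$700 x 0.12 = $84

$84


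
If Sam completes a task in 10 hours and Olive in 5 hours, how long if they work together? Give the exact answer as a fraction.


Sam's rate: 1/10 of the job per hour
Olive's rate: 1/5 of the job per hour
Combined rate: 1/10 + 1/5 = 3/10 per hour
Time = 1 / (3/10) = 10/3 hours (≈ 3.33 hours)

10/3 hours


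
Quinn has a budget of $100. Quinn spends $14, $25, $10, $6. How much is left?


Add up expenses:
$14 + $25 + $10 + $6 = $55
Subtract from budget:
$100 - $55 = $45

$45


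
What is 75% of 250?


Convert percentage to decimal:
75% = 0.75
Multiply:
250 x 0.75 = 187.5

187.5


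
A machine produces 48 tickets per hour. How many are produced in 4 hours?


Production rate: 48 tickets per hour
Time: 4 hours
Total: 48 x 4 = 192 tickets

192 tickets


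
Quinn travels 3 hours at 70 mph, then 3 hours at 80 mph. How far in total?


Leg 1 distance:
70 x 3 = 210 miles
Leg 2 distance:
80 x 3 = 240 miles
Total distance:
210 + 240 = 450 miles

450 miles


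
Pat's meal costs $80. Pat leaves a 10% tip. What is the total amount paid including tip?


Calculate the tip:
10% of $80 = $8
Add tip to meal cost:
$80 + $8 = $88

$88


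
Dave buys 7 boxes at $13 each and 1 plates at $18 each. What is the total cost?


Cost of boxes:
7 x $13 = $91
Cost of plates:
1 x $18 = $18
Add both:
$91 + $18 = $109

$109


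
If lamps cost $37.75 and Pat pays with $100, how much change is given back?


Start with the amount paid:
$100
Subtract the price:
$100 - $37.75 = $62.25

$62.25


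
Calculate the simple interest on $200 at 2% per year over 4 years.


Use the formula I = P x R x T / 100
P x R x T = 200 x 2 x 4 = 1600
I = 1600 / 100 = $16

$16


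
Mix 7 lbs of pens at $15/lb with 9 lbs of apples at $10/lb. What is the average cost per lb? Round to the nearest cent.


Cost of pens:
7 x $15 = $105
Cost of apples:
9 x $10 = $90
Total cost: $105 + $90 = $195
Total weight: 16 lbs
Average: $195 / 16 = $12.1875 ≈ $12.19/lb

$12.19/lb


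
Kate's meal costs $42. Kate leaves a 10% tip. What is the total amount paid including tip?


Calculate the tip:
10% of $42 = $4.20
Add tip to meal cost:
$42 + $4.20 = $46.20

$46.20


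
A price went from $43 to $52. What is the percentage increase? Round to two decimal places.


Find the absolute change:
|52 - 43| = 9
Divide by original and multiply by 100:
9 / 43 x 100 = 20.9302...% ≈ 20.93%

20.93%


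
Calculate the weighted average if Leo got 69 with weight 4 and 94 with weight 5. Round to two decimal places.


Weighted sum:
4 x 69 + 5 x 94 = 746
Total weight:
4 + 5 = 9
Weighted average:
746 / 9 = 82.8888... ≈ 82.89

82.89


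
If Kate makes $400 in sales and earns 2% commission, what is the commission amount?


Convert rate to decimal:
2% = 0.02
Multiply by sales:
$400 x 0.02 = $8

$8


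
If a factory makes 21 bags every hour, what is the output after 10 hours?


Production rate: 21 bags per hour
Time: 10 hours
Total: 21 x 10 = 210 bags

210 bags


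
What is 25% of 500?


Convert percentage to decimal:
25% = 0.25
Multiply:
500 x 0.25 = 125

125


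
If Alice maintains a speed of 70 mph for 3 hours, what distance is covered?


Use the formula: distance = speed x time
Speed = 70 mph, Time = 3 hours
70 x 3 = 210 miles

210 miles


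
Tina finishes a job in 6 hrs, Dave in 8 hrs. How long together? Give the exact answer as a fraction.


Tina's rate: 1/6 of the job per hour
Dave's rate: 1/8 of the job per hour
Combined rate: 1/6 + 1/8 = 7/24 per hour
Time = 1 / (7/24) = 24/7 hours (≈ 3.43 hours)

24/7 hours


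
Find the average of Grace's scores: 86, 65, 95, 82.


Add the scores:
86 + 65 + 95 + 82 = 328
Divide by the number of tests:
328 / 4 = 82

82


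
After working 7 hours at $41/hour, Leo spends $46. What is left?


Calculate earnings:
7 x $41 = $287
Subtract spending:
$287 - $46 = $241

$241


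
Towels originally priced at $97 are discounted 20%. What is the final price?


Calculate the discount amount:
20% of $97 = $19.40
Subtract from original:
$97 - $19.40 = $77.60

$77.60


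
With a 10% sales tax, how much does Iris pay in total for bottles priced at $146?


Calculate the tax:
10% of $146 = $14.60
Add tax to price:
$146 + $14.60 = $160.60

$160.60


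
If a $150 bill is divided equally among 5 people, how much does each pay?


Total bill: $150
Number of people: 5
Each pays: $150 / 5 = $30

$30


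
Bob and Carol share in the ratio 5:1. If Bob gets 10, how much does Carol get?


Find the multiplier:
10 / 5 = 2
Apply to Carol's share:
1 x 2 = 2

2


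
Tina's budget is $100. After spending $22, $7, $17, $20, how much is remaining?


Add up expenses:
$22 + $7 + $17 + $20 = $66
Subtract from budget:
$100 - $66 = $34

$34


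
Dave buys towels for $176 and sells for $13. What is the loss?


Selling price = $13
Cost price = $176
Loss = cost price - selling price:
Loss = $176 - $13 = $163

$163


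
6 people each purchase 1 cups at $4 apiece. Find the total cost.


Cost per person:
1 x $4 = $4
Group total:
6 x $4 = $24

$24


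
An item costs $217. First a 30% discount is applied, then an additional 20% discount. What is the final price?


First discount:
30% of $217 = $65.10
Price after first discount:
$217 - $65.10 = $151.90
Second discount:
20% of $151.90 = $30.38
Final price:
$151.90 - $30.38 = $121.52

$121.52


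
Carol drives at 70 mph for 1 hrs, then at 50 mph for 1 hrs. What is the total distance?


Leg 1 distance:
70 x 1 = 70 miles
Leg 2 distance:
50 x 1 = 50 miles
Total distance:
70 + 50 = 120 miles

120 miles


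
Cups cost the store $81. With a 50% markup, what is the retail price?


Calculate the markup amount:
50% of $81 = $40.50
Add to cost:
$81 + $40.50 = $121.50

$121.50


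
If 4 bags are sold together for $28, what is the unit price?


Total cost: $28
Number of items: 4
Unit price: $28 / 4 = $7

$7


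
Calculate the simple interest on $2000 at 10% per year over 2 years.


Use the formula I = P x R x T / 100
P x R x T = 2000 x 10 x 2 = 40000
I = 40000 / 100 = $400

$400


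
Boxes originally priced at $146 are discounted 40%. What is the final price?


Calculate the discount amount:
40% of $146 = $58.40
Subtract from original:
$146 - $58.40 = $87.60

$87.60


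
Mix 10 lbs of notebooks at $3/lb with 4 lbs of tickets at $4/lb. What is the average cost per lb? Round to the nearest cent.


Cost of notebooks:
10 x $3 = $30
Cost of tickets:
4 x $4 = $16
Total cost: $30 + $16 = $46
Total weight: 14 lbs
Average: $46 / 14 = $3.2857... ≈ $3.29/lb

$3.29/lb


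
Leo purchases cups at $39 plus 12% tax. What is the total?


Calculate the tax:
12% of $39 = $4.68
Add tax to price:
$39 + $4.68 = $43.68

$43.68


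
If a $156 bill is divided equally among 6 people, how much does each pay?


Total bill: $156
Number of people: 6
Each pays: $156 / 6 = $26

$26


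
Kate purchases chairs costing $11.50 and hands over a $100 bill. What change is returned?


Start with the amount paid:
$100
Subtract the price:
$100 - $11.50 = $88.50

$88.50


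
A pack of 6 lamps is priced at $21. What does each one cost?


Total cost: $21
Number of items: 6
Unit price: $21 / 6 = $3.50

$3.50


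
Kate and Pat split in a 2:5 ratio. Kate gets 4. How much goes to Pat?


Find the multiplier:
4 / 2 = 2
Apply to Pat's share:
5 x 2 = 10

10


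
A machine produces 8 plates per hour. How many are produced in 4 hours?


Production rate: 8 plates per hour
Time: 4 hours
Total: 8 x 4 = 32 plates

32 plates


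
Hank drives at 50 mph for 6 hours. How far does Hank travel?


Use the formula: distance = speed x time
Speed = 50 mph, Time = 6 hours
50 x 6 = 300 miles

300 miles


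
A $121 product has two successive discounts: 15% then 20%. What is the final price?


First discount:
15% of $121 = $18.15
Price after first discount:
$121 - $18.15 = $102.85
Second discount:
20% of $102.85 = $20.57
Final price:
$102.85 - $20.57 = $82.28

$82.28


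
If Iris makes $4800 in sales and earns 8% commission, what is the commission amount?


Convert rate to decimal:
8% = 0.08
Multiply by sales:
$4800 x 0.08 = $384

$384


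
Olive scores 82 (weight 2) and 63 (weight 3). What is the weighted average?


Weighted sum:
2 x 82 + 3 x 63 = 353
Total weight:
2 + 3 = 5
Weighted average:
353 / 5 = 70.6

70.6


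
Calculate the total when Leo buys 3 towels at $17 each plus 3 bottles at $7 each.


Cost of towels:
3 x $17 = $51
Cost of bottles:
3 x $7 = $21
Add both:
$51 + $21 = $72

$72


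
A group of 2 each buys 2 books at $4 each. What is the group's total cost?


Cost per person:
2 x $4 = $8
Group total:
2 x $8 = $16

$16


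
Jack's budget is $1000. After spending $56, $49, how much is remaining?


Add up expenses:
$56 + $49 = $105
Subtract from budget:
$1000 - $105 = $895

$895


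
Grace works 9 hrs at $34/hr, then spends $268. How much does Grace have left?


Calculate earnings:
9 x $34 = $306
Subtract spending:
$306 - $268 = $38

$38


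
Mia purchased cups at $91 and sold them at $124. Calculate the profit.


Selling price = $124
Cost price = $91
Profit = selling price - cost price:
Profit = $124 - $91 = $33

$33


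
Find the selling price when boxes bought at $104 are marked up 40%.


Calculate the markup amount:
40% of $104 = $41.60
Add to cost:
$104 + $41.60 = $145.60

$145.60


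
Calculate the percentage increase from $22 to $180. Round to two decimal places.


Find the absolute change:
|180 - 22| = 158
Divide by original and multiply by 100:
158 / 22 x 100 = 718.1818...% ≈ 718.18%

718.18%


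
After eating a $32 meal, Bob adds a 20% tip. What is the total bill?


Calculate the tip:
20% of $32 = $6.40
Add tip to meal cost:
$32 + $6.40 = $38.40

$38.40


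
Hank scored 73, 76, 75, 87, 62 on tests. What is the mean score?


Add the scores:
73 + 76 + 75 + 87 + 62 = 373
Divide by the number of tests:
373 / 5 = 74.6

74.6


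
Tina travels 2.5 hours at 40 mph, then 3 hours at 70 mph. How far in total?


Leg 1 distance:
40 x 2.5 = 100 miles
Leg 2 distance:
70 x 3 = 210 miles
Total distance:
100 + 210 = 310 miles

310 miles


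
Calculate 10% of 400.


Convert percentage to decimal:
10% = 0.1
Multiply:
400 x 0.1 = 40

40


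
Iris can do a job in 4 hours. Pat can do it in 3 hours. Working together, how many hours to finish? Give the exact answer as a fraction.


Iris's rate: 1/4 of the job per hour
Pat's rate: 1/3 of the job per hour
Combined rate: 1/4 + 1/3 = 7/12 per hour
Time = 1 / (7/12) = 12/7 hours (≈ 1.71 hours)

12/7 hours


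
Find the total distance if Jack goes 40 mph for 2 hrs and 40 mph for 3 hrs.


Leg 1 distance:
40 x 2 = 80 miles
Leg 2 distance:
40 x 3 = 120 miles
Total distance:
80 + 120 = 200 miles

200 miles


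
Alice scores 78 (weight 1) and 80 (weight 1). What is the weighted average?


Weighted sum:
1 x 78 + 1 x 80 = 158
Total weight:
1 + 1 = 2
Weighted average:
158 / 2 = 79

79


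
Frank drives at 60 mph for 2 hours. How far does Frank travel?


Use the formula: distance = speed x time
Speed = 60 mph, Time = 2 hours
60 x 2 = 120 miles

120 miles


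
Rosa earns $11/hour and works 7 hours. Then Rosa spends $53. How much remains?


Calculate earnings:
7 x $11 = $77
Subtract spending:
$77 - $53 = $24

$24


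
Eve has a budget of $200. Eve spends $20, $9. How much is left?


Add up expenses:
$20 + $9 = $29
Subtract from budget:
$200 - $29 = $171

$171


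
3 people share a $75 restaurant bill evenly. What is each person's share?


Total bill: $75
Number of people: 3
Each pays: $75 / 3 = $25

$25


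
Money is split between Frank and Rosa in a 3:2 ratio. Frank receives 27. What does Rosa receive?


Find the multiplier:
27 / 3 = 9
Apply to Rosa's share:
2 x 9 = 18

18


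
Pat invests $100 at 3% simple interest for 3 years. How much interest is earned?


Use the formula I = P x R x T / 100
P x R x T = 100 x 3 x 3 = 900
I = 900 / 100 = $9

$9


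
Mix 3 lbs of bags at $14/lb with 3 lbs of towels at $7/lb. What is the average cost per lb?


Cost of bags:
3 x $14 = $42
Cost of towels:
3 x $7 = $21
Total cost: $42 + $21 = $63
Total weight: 6 lbs
Average: $63 / 6 = $10.50/lb

$10.50/lb


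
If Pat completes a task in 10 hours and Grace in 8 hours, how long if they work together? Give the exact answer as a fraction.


Pat's rate: 1/10 of the job per hour
Grace's rate: 1/8 of the job per hour
Combined rate: 1/10 + 1/8 = 9/40 per hour
Time = 1 / (9/40) = 40/9 hours (≈ 4.44 hours)

40/9 hours


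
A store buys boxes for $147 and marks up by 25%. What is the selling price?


Calculate the markup amount:
25% of $147 = $36.75
Add to cost:
$147 + $36.75 = $183.75

$183.75


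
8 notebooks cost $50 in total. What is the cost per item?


Total cost: $50
Number of items: 8
Unit price: $50 / 8 = $6.25

$6.25


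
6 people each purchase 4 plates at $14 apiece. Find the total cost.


Cost per person:
4 x $14 = $56
Group total:
6 x $56 = $336

$336


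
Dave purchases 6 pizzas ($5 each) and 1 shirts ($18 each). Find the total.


Cost of pizzas:
6 x $5 = $30
Cost of shirts:
1 x $18 = $18
Add both:
$30 + $18 = $48

$48


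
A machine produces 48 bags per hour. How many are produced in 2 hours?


Production rate: 48 bags per hour
Time: 2 hours
Total: 48 x 2 = 96 bags

96 bags


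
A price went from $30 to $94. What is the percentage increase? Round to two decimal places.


Find the absolute change:
|94 - 30| = 64
Divide by original and multiply by 100:
64 / 30 x 100 = 213.3333...% ≈ 213.33%

213.33%


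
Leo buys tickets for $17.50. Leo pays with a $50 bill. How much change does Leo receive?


Start with the amount paid:
$50
Subtract the price:
$50 - $17.50 = $32.50

$32.50


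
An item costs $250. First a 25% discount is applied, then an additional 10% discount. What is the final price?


First discount:
25% of $250 = $62.50
Price after first discount:
$250 - $62.50 = $187.50
Second discount:
10% of $187.50 = $18.75
Final price:
$187.50 - $18.75 = $168.75

$168.75


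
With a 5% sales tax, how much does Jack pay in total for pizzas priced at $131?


Calculate the tax:
5% of $131 = $6.55
Add tax to price:
$131 + $6.55 = $137.55

$137.55


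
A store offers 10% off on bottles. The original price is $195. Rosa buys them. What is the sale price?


Calculate the discount amount:
10% of $195 = $19.50
Subtract from original:
$195 - $19.50 = $175.50

$175.50


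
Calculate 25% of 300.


Convert percentage to decimal:
25% = 0.25
Multiply:
300 x 0.25 = 75

75


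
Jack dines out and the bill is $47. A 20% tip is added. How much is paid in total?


Calculate the tip:
20% of $47 = $9.40
Add tip to meal cost:
$47 + $9.40 = $56.40

$56.40


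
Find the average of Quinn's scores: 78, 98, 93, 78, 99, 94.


Add the scores:
78 + 98 + 93 + 78 + 99 + 94 = 540
Divide by the number of tests:
540 / 6 = 90

90


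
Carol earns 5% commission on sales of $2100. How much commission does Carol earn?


Convert rate to decimal:
5% = 0.05
Multiply by sales:
$2100 x 0.05 = $105

$105


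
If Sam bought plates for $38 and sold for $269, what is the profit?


Selling price = $269
Cost price = $38
Profit = selling price - cost price:
Profit = $269 - $38 = $231

$231


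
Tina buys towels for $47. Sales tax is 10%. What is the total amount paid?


Calculate the tax:
10% of $47 = $4.70
Add tax to price:
$47 + $4.70 = $51.70

$51.70


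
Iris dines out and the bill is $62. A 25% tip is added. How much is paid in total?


Calculate the tip:
25% of $62 = $15.50
Add tip to meal cost:
$62 + $15.50 = $77.50

$77.50


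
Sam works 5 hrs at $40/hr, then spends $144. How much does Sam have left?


Calculate earnings:
5 x $40 = $200
Subtract spending:
$200 - $144 = $56

$56


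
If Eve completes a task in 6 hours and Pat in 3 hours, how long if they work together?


Eve's rate: 1/6 of the job per hour
Pat's rate: 1/3 of the job per hour
Combined rate: 1/6 + 1/3 = 1/2 per hour
Time = 1 / (1/2) = 2 hours

2 hours


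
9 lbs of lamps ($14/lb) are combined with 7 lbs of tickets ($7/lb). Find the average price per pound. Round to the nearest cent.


Cost of lamps:
9 x $14 = $126
Cost of tickets:
7 x $7 = $49
Total cost: $126 + $49 = $175
Total weight: 16 lbs
Average: $175 / 16 = $10.9375 ≈ $10.94/lb

$10.94/lb


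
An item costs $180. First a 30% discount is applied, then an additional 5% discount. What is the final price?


First discount:
30% of $180 = $54
Price after first discount:
$180 - $54 = $126
Second discount:
5% of $126 = $6.30
Final price:
$126 - $6.30 = $119.70

$119.70


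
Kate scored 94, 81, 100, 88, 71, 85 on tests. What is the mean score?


Add the scores:
94 + 81 + 100 + 88 + 71 + 85 = 519
Divide by the number of tests:
519 / 6 = 86.5

86.5


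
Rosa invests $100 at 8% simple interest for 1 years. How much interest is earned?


Use the formula I = P x R x T / 100
P x R x T = 100 x 8 x 1 = 800
I = 800 / 100 = $8

$8


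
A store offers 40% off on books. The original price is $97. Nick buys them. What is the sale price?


Calculate the discount amount:
40% of $97 = $38.80
Subtract from original:
$97 - $38.80 = $58.20

$58.20


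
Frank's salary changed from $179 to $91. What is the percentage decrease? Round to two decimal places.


Find the absolute change:
|91 - 179| = 88
Divide by original and multiply by 100:
88 / 179 x 100 = 49.1620...% ≈ 49.16%

49.16%


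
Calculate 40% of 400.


Convert percentage to decimal:
40% = 0.4
Multiply:
400 x 0.4 = 160

160


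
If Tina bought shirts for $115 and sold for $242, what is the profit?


Selling price = $242
Cost price = $115
Profit = selling price - cost price:
Profit = $242 - $115 = $127

$127


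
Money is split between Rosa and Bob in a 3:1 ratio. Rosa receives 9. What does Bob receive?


Find the multiplier:
9 / 3 = 3
Apply to Bob's share:
1 x 3 = 3

3


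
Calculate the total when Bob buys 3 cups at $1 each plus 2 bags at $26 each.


Cost of cups:
3 x $1 = $3
Cost of bags:
2 x $26 = $52
Add both:
$3 + $52 = $55

$55


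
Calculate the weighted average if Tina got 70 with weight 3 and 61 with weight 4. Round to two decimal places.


Weighted sum:
3 x 70 + 4 x 61 = 454
Total weight:
3 + 4 = 7
Weighted average:
454 / 7 = 64.8571... ≈ 64.86

64.86


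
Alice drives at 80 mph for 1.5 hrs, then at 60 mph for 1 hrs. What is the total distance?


Leg 1 distance:
80 x 1.5 = 120 miles
Leg 2 distance:
60 x 1 = 60 miles
Total distance:
120 + 60 = 180 miles

180 miles


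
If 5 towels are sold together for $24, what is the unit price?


Total cost: $24
Number of items: 5
Unit price: $24 / 5 = $4.80

$4.80


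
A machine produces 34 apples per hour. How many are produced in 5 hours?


Production rate: 34 apples per hour
Time: 5 hours
Total: 34 x 5 = 170 apples

170 apples


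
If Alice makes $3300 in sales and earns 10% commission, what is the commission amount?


Convert rate to decimal:
10% = 0.1
Multiply by sales:
$3300 x 0.1 = $330

$330


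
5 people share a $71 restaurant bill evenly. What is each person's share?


Total bill: $71
Number of people: 5
Each pays: $71 / 5 = $14.20

$14.20


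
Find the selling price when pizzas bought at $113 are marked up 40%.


Calculate the markup amount:
40% of $113 = $45.20
Add to cost:
$113 + $45.20 = $158.20

$158.20


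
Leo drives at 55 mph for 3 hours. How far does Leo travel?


Use the formula: distance = speed x time
Speed = 55 mph, Time = 3 hours
55 x 3 = 165 miles

165 miles


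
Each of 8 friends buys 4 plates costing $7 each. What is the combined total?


Cost per person:
4 x $7 = $28
Group total:
8 x $28 = $224

$224


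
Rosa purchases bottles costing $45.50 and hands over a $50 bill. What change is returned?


Start with the amount paid:
$50
Subtract the price:
$50 - $45.50 = $4.50

$4.50


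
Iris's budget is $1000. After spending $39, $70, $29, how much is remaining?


Add up expenses:
$39 + $70 + $29 = $138
Subtract from budget:
$1000 - $138 = $862

$862


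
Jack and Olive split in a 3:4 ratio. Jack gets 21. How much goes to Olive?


Find the multiplier:
21 / 3 = 7
Apply to Olive's share:
4 x 7 = 28

28


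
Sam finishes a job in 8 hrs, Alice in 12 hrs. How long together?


Sam's rate: 1/8 of the job per hour
Alice's rate: 1/12 of the job per hour
Combined rate: 1/8 + 1/12 = 5/24 per hour
Time = 1 / (5/24) = 24/5 = 4.8 hours

4.8 hours


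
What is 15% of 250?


Convert percentage to decimal:
15% = 0.15
Multiply:
250 x 0.15 = 37.5

37.5


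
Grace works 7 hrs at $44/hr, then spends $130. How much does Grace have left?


Calculate earnings:
7 x $44 = $308
Subtract spending:
$308 - $130 = $178

$178


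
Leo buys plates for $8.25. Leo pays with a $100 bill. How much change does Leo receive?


Start with the amount paid:
$100
Subtract the price:
$100 - $8.25 = $91.75

$91.75


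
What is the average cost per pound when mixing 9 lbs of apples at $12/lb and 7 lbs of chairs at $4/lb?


Cost of apples:
9 x $12 = $108
Cost of chairs:
7 x $4 = $28
Total cost: $108 + $28 = $136
Total weight: 16 lbs
Average: $136 / 16 = $8.50/lb

$8.50/lb


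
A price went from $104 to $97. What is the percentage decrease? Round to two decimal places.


Find the absolute change:
|97 - 104| = 7
Divide by original and multiply by 100:
7 / 104 x 100 = 6.7307...% ≈ 6.73%

6.73%


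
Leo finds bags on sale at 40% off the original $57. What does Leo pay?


Calculate the discount amount:
40% of $57 = $22.80
Subtract from original:
$57 - $22.80 = $34.20

$34.20


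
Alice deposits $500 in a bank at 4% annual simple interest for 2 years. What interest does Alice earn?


Use the formula I = P x R x T / 100
P x R x T = 500 x 4 x 2 = 4000
I = 4000 / 100 = $40

$40
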